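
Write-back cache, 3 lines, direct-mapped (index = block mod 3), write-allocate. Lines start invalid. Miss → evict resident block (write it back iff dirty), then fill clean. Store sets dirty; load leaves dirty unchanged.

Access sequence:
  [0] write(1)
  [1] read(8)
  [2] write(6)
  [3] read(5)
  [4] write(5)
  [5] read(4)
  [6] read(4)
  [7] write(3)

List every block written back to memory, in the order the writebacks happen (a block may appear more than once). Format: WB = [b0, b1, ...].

0: W B1 → L1 miss [D]
1: R B8 → L2 miss [-]
2: W B6 → L0 miss [D]
3: R B5 → L2 miss [-]
4: W B5 → L2 hit [D]
5: R B4 → L1 miss wb→B1 [-]
6: R B4 → L1 hit [-]
7: W B3 → L0 miss wb→B6 [D]

WB = [1, 6]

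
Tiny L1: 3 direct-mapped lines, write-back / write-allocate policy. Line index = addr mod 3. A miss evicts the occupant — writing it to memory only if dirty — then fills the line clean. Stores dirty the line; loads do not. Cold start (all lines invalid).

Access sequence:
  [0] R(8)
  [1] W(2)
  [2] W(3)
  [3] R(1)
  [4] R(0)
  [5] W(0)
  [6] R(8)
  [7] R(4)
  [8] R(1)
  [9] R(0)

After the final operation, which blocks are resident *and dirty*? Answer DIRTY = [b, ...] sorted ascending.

  0 | R B8 → L2 miss [-]
  1 | W B2 → L2 miss [D]
  2 | W B3 → L0 miss [D]
  3 | R B1 → L1 miss [-]
  4 | R B0 → L0 miss wb→B3 [-]
  5 | W B0 → L0 hit [D]
  6 | R B8 → L2 miss wb→B2 [-]
  7 | R B4 → L1 miss [-]
  8 | R B1 → L1 miss [-]
  9 | R B0 → L0 hit [D]

DIRTY = [0]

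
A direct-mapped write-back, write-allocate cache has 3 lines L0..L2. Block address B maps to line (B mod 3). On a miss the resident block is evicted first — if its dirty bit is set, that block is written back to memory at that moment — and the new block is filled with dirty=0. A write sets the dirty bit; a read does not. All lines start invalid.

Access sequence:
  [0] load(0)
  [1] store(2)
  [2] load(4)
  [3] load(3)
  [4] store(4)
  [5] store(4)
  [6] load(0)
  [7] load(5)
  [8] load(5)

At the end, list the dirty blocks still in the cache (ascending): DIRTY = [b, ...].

  0 | R B0 → L0 miss [-]
  1 | W B2 → L2 miss [D]
  2 | R B4 → L1 miss [-]
  3 | R B3 → L0 miss [-]
  4 | W B4 → L1 hit [D]
  5 | W B4 → L1 hit [D]
  6 | R B0 → L0 miss [-]
  7 | R B5 → L2 miss wb→B2 [-]
  8 | R B5 → L2 hit [-]

DIRTY = [4]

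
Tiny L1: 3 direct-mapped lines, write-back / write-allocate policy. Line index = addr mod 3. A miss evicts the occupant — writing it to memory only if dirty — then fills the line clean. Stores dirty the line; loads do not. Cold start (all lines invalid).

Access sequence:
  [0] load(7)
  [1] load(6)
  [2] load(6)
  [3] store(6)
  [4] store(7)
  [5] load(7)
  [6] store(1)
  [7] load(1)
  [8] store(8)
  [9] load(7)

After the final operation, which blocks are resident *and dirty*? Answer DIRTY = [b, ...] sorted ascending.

DIRTY = [6, 8]

0: R B7 → L1 miss [-]
1: R B6 → L0 miss [-]
2: R B6 → L0 hit [-]
3: W B6 → L0 hit [D]
4: W B7 → L1 hit [D]
5: R B7 → L1 hit [D]
6: W B1 → L1 miss wb→B7 [D]
7: R B1 → L1 hit [D]
8: W B8 → L2 miss [D]
9: R B7 → L1 miss wb→B1 [-]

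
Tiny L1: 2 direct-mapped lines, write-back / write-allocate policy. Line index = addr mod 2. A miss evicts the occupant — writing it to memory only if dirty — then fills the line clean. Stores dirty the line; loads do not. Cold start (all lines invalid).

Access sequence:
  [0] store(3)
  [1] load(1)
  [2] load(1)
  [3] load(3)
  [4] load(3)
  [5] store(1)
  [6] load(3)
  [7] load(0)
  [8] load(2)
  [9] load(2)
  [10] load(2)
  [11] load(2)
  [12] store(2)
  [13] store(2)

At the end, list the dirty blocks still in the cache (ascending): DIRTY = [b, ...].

DIRTY = [2]

0: W B3 → L1 miss [D]
1: R B1 → L1 miss wb→B3 [-]
2: R B1 → L1 hit [-]
3: R B3 → L1 miss [-]
4: R B3 → L1 hit [-]
5: W B1 → L1 miss [D]
6: R B3 → L1 miss wb→B1 [-]
7: R B0 → L0 miss [-]
8: R B2 → L0 miss [-]
9: R B2 → L0 hit [-]
10: R B2 → L0 hit [-]
11: R B2 → L0 hit [-]
12: W B2 → L0 hit [D]
13: W B2 → L0 hit [D]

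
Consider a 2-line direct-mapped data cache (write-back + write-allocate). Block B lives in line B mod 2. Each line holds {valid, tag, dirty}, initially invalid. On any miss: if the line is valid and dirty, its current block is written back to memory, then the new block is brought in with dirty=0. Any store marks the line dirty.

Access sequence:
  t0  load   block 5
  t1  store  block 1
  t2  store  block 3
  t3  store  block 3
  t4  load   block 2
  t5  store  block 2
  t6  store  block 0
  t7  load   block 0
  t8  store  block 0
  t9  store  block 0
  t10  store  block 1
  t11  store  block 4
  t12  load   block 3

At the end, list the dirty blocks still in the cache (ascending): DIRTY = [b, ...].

DIRTY = [4]

0: R B5 -> L1 miss  d=-]
1: W B1 -> L1 miss  d=D]
2: W B3 -> L1 miss wb->B1  d=D]
3: W B3 -> L1 hit  d=D]
4: R B2 -> L0 miss  d=-]
5: W B2 -> L0 hit  d=D]
6: W B0 -> L0 miss wb->B2  d=D]
7: R B0 -> L0 hit  d=D]
8: W B0 -> L0 hit  d=D]
9: W B0 -> L0 hit  d=D]
10: W B1 -> L1 miss wb->B3  d=D]
11: W B4 -> L0 miss wb->B0  d=D]
12: R B3 -> L1 miss wb->B1  d=-]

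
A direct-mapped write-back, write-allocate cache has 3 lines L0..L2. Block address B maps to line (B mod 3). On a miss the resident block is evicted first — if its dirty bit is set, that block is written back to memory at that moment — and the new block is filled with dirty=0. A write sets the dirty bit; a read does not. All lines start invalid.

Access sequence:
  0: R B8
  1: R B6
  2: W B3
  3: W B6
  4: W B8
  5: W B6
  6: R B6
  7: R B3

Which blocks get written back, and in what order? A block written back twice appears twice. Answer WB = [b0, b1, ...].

0: R B8 -> L2 miss  d=-]
1: R B6 -> L0 miss  d=-]
2: W B3 -> L0 miss  d=D]
3: W B6 -> L0 miss wb->B3  d=D]
4: W B8 -> L2 hit  d=D]
5: W B6 -> L0 hit  d=D]
6: R B6 -> L0 hit  d=D]
7: R B3 -> L0 miss wb->B6  d=-]

WB = [3, 6]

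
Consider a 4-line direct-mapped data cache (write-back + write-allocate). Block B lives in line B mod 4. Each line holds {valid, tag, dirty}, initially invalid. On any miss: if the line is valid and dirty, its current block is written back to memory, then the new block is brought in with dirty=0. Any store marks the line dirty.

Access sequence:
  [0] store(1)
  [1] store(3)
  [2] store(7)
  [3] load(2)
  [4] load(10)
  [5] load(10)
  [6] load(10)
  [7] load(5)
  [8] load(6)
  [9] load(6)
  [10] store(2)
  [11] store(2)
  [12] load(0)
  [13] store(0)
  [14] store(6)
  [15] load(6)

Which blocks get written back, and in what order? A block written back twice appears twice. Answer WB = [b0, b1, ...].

0: W B1 → L1 miss [D]
1: W B3 → L3 miss [D]
2: W B7 → L3 miss wb→B3 [D]
3: R B2 → L2 miss [-]
4: R B10 → L2 miss [-]
5: R B10 → L2 hit [-]
6: R B10 → L2 hit [-]
7: R B5 → L1 miss wb→B1 [-]
8: R B6 → L2 miss [-]
9: R B6 → L2 hit [-]
10: W B2 → L2 miss [D]
11: W B2 → L2 hit [D]
12: R B0 → L0 miss [-]
13: W B0 → L0 hit [D]
14: W B6 → L2 miss wb→B2 [D]
15: R B6 → L2 hit [D]

WB = [3, 1, 2]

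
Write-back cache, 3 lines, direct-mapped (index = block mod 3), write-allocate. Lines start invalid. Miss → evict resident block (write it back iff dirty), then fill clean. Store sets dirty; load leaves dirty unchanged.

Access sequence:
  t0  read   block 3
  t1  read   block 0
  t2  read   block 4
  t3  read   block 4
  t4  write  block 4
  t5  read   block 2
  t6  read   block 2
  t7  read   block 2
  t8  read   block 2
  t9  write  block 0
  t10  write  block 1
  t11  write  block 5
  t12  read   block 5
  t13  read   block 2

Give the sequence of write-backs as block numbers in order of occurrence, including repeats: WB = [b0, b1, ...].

WB = [4, 5]

0: R B3 → L0 miss [-]
1: R B0 → L0 miss [-]
2: R B4 → L1 miss [-]
3: R B4 → L1 hit [-]
4: W B4 → L1 hit [D]
5: R B2 → L2 miss [-]
6: R B2 → L2 hit [-]
7: R B2 → L2 hit [-]
8: R B2 → L2 hit [-]
9: W B0 → L0 hit [D]
10: W B1 → L1 miss wb→B4 [D]
11: W B5 → L2 miss [D]
12: R B5 → L2 hit [D]
13: R B2 → L2 miss wb→B5 [-]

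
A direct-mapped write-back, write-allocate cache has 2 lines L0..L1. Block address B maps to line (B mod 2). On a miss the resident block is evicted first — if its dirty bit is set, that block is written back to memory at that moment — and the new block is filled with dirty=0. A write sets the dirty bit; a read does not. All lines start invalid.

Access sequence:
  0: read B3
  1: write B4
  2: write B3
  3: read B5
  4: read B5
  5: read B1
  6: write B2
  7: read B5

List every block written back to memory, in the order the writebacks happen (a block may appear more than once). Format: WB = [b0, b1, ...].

WB = [3, 4]

  0 | R B3 → L1 miss [-]
  1 | W B4 → L0 miss [D]
  2 | W B3 → L1 hit [D]
  3 | R B5 → L1 miss wb→B3 [-]
  4 | R B5 → L1 hit [-]
  5 | R B1 → L1 miss [-]
  6 | W B2 → L0 miss wb→B4 [D]
  7 | R B5 → L1 miss [-]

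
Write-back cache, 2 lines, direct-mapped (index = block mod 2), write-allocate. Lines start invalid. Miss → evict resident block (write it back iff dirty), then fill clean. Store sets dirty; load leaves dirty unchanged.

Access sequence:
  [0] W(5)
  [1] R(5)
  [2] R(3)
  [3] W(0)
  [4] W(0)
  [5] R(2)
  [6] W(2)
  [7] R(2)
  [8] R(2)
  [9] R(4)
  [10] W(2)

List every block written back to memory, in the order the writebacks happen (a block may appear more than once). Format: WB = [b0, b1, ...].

WB = [5, 0, 2]

0: W B5 -> L1 miss  d=D]
1: R B5 -> L1 hit  d=D]
2: R B3 -> L1 miss wb->B5  d=-]
3: W B0 -> L0 miss  d=D]
4: W B0 -> L0 hit  d=D]
5: R B2 -> L0 miss wb->B0  d=-]
6: W B2 -> L0 hit  d=D]
7: R B2 -> L0 hit  d=D]
8: R B2 -> L0 hit  d=D]
9: R B4 -> L0 miss wb->B2  d=-]
10: W B2 -> L0 miss  d=D]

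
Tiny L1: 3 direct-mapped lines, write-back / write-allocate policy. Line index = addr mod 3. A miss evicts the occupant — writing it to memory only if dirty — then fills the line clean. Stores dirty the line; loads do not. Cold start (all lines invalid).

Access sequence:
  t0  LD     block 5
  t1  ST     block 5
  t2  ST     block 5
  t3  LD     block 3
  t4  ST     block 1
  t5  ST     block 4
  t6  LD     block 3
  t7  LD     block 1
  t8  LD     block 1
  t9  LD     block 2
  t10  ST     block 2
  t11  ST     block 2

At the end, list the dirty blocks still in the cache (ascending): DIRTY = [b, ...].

DIRTY = [2]

  0 | R B5 → L2 miss [-]
  1 | W B5 → L2 hit [D]
  2 | W B5 → L2 hit [D]
  3 | R B3 → L0 miss [-]
  4 | W B1 → L1 miss [D]
  5 | W B4 → L1 miss wb→B1 [D]
  6 | R B3 → L0 hit [-]
  7 | R B1 → L1 miss wb→B4 [-]
  8 | R B1 → L1 hit [-]
  9 | R B2 → L2 miss wb→B5 [-]
  10 | W B2 → L2 hit [D]
  11 | W B2 → L2 hit [D]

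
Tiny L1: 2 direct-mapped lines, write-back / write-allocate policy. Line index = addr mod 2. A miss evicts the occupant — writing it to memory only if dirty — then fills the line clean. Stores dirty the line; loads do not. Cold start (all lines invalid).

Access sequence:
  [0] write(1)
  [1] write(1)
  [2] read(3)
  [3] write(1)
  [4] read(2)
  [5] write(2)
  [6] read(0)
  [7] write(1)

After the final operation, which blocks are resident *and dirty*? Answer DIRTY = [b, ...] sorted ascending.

  0 | W B1 → L1 miss [D]
  1 | W B1 → L1 hit [D]
  2 | R B3 → L1 miss wb→B1 [-]
  3 | W B1 → L1 miss [D]
  4 | R B2 → L0 miss [-]
  5 | W B2 → L0 hit [D]
  6 | R B0 → L0 miss wb→B2 [-]
  7 | W B1 → L1 hit [D]

DIRTY = [1]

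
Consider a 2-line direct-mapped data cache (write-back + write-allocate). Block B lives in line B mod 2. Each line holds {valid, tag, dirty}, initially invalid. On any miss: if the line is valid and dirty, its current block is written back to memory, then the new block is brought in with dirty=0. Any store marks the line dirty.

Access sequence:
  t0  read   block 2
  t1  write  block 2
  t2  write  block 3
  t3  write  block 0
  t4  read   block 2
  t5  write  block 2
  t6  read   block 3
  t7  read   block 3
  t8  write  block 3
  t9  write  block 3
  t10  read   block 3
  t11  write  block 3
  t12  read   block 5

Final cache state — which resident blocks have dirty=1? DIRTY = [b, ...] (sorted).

DIRTY = [2]

0: R B2 -> L0 miss  d=-]
1: W B2 -> L0 hit  d=D]
2: W B3 -> L1 miss  d=D]
3: W B0 -> L0 miss wb->B2  d=D]
4: R B2 -> L0 miss wb->B0  d=-]
5: W B2 -> L0 hit  d=D]
6: R B3 -> L1 hit  d=D]
7: R B3 -> L1 hit  d=D]
8: W B3 -> L1 hit  d=D]
9: W B3 -> L1 hit  d=D]
10: R B3 -> L1 hit  d=D]
11: W B3 -> L1 hit  d=D]
12: R B5 -> L1 miss wb->B3  d=-]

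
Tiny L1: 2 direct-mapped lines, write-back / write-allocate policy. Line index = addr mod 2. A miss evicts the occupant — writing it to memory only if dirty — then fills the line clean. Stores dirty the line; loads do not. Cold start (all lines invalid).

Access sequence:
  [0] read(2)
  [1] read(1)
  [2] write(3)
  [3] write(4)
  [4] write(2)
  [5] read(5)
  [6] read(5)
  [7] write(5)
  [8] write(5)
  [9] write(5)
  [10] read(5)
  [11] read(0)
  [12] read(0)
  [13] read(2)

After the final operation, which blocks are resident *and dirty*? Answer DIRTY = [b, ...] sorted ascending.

0: R B2 -> L0 miss  d=-]
1: R B1 -> L1 miss  d=-]
2: W B3 -> L1 miss  d=D]
3: W B4 -> L0 miss  d=D]
4: W B2 -> L0 miss wb->B4  d=D]
5: R B5 -> L1 miss wb->B3  d=-]
6: R B5 -> L1 hit  d=-]
7: W B5 -> L1 hit  d=D]
8: W B5 -> L1 hit  d=D]
9: W B5 -> L1 hit  d=D]
10: R B5 -> L1 hit  d=D]
11: R B0 -> L0 miss wb->B2  d=-]
12: R B0 -> L0 hit  d=-]
13: R B2 -> L0 miss  d=-]

DIRTY = [5]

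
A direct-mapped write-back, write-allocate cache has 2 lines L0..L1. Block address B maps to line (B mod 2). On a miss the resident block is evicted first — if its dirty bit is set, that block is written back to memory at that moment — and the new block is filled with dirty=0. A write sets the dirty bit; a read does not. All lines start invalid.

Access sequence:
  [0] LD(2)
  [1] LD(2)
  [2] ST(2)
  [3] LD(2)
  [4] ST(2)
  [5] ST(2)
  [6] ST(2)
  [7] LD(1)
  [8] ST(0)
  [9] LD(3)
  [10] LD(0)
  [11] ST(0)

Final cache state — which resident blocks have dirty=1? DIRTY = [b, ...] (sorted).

  0 | R B2 → L0 miss [-]
  1 | R B2 → L0 hit [-]
  2 | W B2 → L0 hit [D]
  3 | R B2 → L0 hit [D]
  4 | W B2 → L0 hit [D]
  5 | W B2 → L0 hit [D]
  6 | W B2 → L0 hit [D]
  7 | R B1 → L1 miss [-]
  8 | W B0 → L0 miss wb→B2 [D]
  9 | R B3 → L1 miss [-]
  10 | R B0 → L0 hit [D]
  11 | W B0 → L0 hit [D]

DIRTY = [0]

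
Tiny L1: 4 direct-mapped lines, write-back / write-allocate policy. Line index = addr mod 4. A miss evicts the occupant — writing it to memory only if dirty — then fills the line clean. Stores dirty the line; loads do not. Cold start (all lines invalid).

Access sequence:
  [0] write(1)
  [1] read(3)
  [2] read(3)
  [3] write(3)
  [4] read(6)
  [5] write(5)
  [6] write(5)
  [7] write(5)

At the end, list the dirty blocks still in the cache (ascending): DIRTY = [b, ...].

0: W B1 → L1 miss [D]
1: R B3 → L3 miss [-]
2: R B3 → L3 hit [-]
3: W B3 → L3 hit [D]
4: R B6 → L2 miss [-]
5: W B5 → L1 miss wb→B1 [D]
6: W B5 → L1 hit [D]
7: W B5 → L1 hit [D]

DIRTY = [3, 5]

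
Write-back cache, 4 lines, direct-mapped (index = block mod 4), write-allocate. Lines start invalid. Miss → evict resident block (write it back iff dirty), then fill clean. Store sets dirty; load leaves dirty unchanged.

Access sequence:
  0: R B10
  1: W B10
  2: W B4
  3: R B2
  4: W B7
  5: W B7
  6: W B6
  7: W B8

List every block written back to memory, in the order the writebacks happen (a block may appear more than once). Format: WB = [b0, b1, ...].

0: R B10 → L2 miss [-]
1: W B10 → L2 hit [D]
2: W B4 → L0 miss [D]
3: R B2 → L2 miss wb→B10 [-]
4: W B7 → L3 miss [D]
5: W B7 → L3 hit [D]
6: W B6 → L2 miss [D]
7: W B8 → L0 miss wb→B4 [D]

WB = [10, 4]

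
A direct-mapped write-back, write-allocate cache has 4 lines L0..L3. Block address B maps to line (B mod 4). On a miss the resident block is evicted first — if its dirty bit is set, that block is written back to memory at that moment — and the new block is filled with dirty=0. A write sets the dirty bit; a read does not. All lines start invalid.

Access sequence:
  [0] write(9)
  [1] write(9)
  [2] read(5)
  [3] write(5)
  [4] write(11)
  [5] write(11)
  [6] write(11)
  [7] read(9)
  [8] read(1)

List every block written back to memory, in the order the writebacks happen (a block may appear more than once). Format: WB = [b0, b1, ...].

0: W B9 → L1 miss [D]
1: W B9 → L1 hit [D]
2: R B5 → L1 miss wb→B9 [-]
3: W B5 → L1 hit [D]
4: W B11 → L3 miss [D]
5: W B11 → L3 hit [D]
6: W B11 → L3 hit [D]
7: R B9 → L1 miss wb→B5 [-]
8: R B1 → L1 miss [-]

WB = [9, 5]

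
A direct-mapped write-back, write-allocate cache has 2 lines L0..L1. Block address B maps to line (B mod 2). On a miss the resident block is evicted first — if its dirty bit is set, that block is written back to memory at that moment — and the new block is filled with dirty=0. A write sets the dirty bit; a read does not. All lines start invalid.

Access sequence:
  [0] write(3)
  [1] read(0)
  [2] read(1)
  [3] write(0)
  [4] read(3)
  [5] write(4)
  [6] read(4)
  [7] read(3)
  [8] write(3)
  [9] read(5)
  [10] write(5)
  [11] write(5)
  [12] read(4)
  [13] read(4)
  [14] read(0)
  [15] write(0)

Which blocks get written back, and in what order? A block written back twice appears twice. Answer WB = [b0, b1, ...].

WB = [3, 0, 3, 4]

0: W B3 -> L1 miss  d=D]
1: R B0 -> L0 miss  d=-]
2: R B1 -> L1 miss wb->B3  d=-]
3: W B0 -> L0 hit  d=D]
4: R B3 -> L1 miss  d=-]
5: W B4 -> L0 miss wb->B0  d=D]
6: R B4 -> L0 hit  d=D]
7: R B3 -> L1 hit  d=-]
8: W B3 -> L1 hit  d=D]
9: R B5 -> L1 miss wb->B3  d=-]
10: W B5 -> L1 hit  d=D]
11: W B5 -> L1 hit  d=D]
12: R B4 -> L0 hit  d=D]
13: R B4 -> L0 hit  d=D]
14: R B0 -> L0 miss wb->B4  d=-]
15: W B0 -> L0 hit  d=D]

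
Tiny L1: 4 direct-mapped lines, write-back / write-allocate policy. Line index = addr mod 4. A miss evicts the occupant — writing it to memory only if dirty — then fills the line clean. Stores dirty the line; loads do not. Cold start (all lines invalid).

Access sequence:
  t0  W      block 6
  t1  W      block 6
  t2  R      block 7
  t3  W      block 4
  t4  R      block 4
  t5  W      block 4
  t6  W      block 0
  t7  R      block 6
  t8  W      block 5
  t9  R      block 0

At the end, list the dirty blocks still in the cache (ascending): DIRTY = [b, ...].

DIRTY = [0, 5, 6]

0: W B6 -> L2 miss  d=D]
1: W B6 -> L2 hit  d=D]
2: R B7 -> L3 miss  d=-]
3: W B4 -> L0 miss  d=D]
4: R B4 -> L0 hit  d=D]
5: W B4 -> L0 hit  d=D]
6: W B0 -> L0 miss wb->B4  d=D]
7: R B6 -> L2 hit  d=D]
8: W B5 -> L1 miss  d=D]
9: R B0 -> L0 hit  d=D]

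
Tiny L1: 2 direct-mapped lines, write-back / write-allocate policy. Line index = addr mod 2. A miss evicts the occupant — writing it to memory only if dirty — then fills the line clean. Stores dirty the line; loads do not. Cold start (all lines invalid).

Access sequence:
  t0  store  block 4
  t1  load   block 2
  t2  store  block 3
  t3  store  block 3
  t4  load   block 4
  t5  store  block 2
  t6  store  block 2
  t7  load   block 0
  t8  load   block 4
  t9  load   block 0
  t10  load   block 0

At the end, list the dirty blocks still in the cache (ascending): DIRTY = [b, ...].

DIRTY = [3]

  0 | W B4 → L0 miss [D]
  1 | R B2 → L0 miss wb→B4 [-]
  2 | W B3 → L1 miss [D]
  3 | W B3 → L1 hit [D]
  4 | R B4 → L0 miss [-]
  5 | W B2 → L0 miss [D]
  6 | W B2 → L0 hit [D]
  7 | R B0 → L0 miss wb→B2 [-]
  8 | R B4 → L0 miss [-]
  9 | R B0 → L0 miss [-]
  10 | R B0 → L0 hit [-]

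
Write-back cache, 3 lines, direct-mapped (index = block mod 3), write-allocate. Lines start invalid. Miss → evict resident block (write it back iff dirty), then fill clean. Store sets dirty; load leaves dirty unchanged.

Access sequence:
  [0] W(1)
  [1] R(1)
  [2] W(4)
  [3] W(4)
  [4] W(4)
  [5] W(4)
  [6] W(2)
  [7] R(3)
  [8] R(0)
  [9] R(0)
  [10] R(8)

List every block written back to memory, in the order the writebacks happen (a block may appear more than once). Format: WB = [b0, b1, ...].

0: W B1 → L1 miss [D]
1: R B1 → L1 hit [D]
2: W B4 → L1 miss wb→B1 [D]
3: W B4 → L1 hit [D]
4: W B4 → L1 hit [D]
5: W B4 → L1 hit [D]
6: W B2 → L2 miss [D]
7: R B3 → L0 miss [-]
8: R B0 → L0 miss [-]
9: R B0 → L0 hit [-]
10: R B8 → L2 miss wb→B2 [-]

WB = [1, 2]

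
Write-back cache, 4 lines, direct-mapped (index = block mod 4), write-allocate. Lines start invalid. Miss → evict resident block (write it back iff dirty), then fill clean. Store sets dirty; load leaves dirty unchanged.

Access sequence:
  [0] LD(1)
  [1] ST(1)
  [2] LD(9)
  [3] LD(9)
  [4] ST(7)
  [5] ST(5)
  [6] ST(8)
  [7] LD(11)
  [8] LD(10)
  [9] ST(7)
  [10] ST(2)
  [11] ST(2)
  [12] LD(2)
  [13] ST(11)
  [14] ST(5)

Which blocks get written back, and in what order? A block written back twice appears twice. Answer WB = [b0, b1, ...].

  0 | R B1 → L1 miss [-]
  1 | W B1 → L1 hit [D]
  2 | R B9 → L1 miss wb→B1 [-]
  3 | R B9 → L1 hit [-]
  4 | W B7 → L3 miss [D]
  5 | W B5 → L1 miss [D]
  6 | W B8 → L0 miss [D]
  7 | R B11 → L3 miss wb→B7 [-]
  8 | R B10 → L2 miss [-]
  9 | W B7 → L3 miss [D]
  10 | W B2 → L2 miss [D]
  11 | W B2 → L2 hit [D]
  12 | R B2 → L2 hit [D]
  13 | W B11 → L3 miss wb→B7 [D]
  14 | W B5 → L1 hit [D]

WB = [1, 7, 7]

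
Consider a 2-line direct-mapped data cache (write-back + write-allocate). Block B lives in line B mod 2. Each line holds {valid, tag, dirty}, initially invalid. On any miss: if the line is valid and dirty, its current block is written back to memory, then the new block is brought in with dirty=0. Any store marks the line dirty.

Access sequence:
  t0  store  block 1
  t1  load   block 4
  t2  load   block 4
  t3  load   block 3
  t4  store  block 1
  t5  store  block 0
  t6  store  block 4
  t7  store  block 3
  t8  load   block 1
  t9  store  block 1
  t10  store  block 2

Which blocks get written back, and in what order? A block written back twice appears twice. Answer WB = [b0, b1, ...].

WB = [1, 0, 1, 3, 4]

0: W B1 → L1 miss [D]
1: R B4 → L0 miss [-]
2: R B4 → L0 hit [-]
3: R B3 → L1 miss wb→B1 [-]
4: W B1 → L1 miss [D]
5: W B0 → L0 miss [D]
6: W B4 → L0 miss wb→B0 [D]
7: W B3 → L1 miss wb→B1 [D]
8: R B1 → L1 miss wb→B3 [-]
9: W B1 → L1 hit [D]
10: W B2 → L0 miss wb→B4 [D]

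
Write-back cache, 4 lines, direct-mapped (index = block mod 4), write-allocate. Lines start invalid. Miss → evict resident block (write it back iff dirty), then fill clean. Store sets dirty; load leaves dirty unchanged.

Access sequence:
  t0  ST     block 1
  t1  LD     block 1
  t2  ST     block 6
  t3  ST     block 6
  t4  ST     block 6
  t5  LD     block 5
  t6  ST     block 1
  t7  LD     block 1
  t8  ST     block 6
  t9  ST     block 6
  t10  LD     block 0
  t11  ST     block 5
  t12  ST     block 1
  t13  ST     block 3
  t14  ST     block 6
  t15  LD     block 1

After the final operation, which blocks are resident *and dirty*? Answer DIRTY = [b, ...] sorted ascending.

DIRTY = [1, 3, 6]

  0 | W B1 → L1 miss [D]
  1 | R B1 → L1 hit [D]
  2 | W B6 → L2 miss [D]
  3 | W B6 → L2 hit [D]
  4 | W B6 → L2 hit [D]
  5 | R B5 → L1 miss wb→B1 [-]
  6 | W B1 → L1 miss [D]
  7 | R B1 → L1 hit [D]
  8 | W B6 → L2 hit [D]
  9 | W B6 → L2 hit [D]
  10 | R B0 → L0 miss [-]
  11 | W B5 → L1 miss wb→B1 [D]
  12 | W B1 → L1 miss wb→B5 [D]
  13 | W B3 → L3 miss [D]
  14 | W B6 → L2 hit [D]
  15 | R B1 → L1 hit [D]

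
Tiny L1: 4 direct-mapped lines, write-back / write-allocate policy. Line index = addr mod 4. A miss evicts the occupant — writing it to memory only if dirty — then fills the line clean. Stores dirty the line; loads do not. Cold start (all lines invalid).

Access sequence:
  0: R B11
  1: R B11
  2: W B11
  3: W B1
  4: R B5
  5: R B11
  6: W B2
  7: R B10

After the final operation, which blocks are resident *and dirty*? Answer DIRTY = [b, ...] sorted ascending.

DIRTY = [11]

  0 | R B11 → L3 miss [-]
  1 | R B11 → L3 hit [-]
  2 | W B11 → L3 hit [D]
  3 | W B1 → L1 miss [D]
  4 | R B5 → L1 miss wb→B1 [-]
  5 | R B11 → L3 hit [D]
  6 | W B2 → L2 miss [D]
  7 | R B10 → L2 miss wb→B2 [-]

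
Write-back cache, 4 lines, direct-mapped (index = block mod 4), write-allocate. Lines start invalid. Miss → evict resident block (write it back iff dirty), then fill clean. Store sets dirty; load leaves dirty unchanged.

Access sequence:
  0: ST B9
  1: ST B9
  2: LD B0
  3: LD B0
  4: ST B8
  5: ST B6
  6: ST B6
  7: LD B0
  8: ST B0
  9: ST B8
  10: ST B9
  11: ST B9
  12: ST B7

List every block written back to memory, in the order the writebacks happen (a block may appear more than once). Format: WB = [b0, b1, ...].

  0 | W B9 → L1 miss [D]
  1 | W B9 → L1 hit [D]
  2 | R B0 → L0 miss [-]
  3 | R B0 → L0 hit [-]
  4 | W B8 → L0 miss [D]
  5 | W B6 → L2 miss [D]
  6 | W B6 → L2 hit [D]
  7 | R B0 → L0 miss wb→B8 [-]
  8 | W B0 → L0 hit [D]
  9 | W B8 → L0 miss wb→B0 [D]
  10 | W B9 → L1 hit [D]
  11 | W B9 → L1 hit [D]
  12 | W B7 → L3 miss [D]

WB = [8, 0]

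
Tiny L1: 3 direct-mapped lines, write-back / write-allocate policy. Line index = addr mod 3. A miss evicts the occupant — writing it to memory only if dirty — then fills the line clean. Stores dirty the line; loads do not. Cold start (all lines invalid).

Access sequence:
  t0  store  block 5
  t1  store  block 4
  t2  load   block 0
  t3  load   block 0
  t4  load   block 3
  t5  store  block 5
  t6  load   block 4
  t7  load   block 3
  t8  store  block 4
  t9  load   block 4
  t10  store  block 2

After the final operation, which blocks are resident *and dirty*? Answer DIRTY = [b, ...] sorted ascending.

  0 | W B5 → L2 miss [D]
  1 | W B4 → L1 miss [D]
  2 | R B0 → L0 miss [-]
  3 | R B0 → L0 hit [-]
  4 | R B3 → L0 miss [-]
  5 | W B5 → L2 hit [D]
  6 | R B4 → L1 hit [D]
  7 | R B3 → L0 hit [-]
  8 | W B4 → L1 hit [D]
  9 | R B4 → L1 hit [D]
  10 | W B2 → L2 miss wb→B5 [D]

DIRTY = [2, 4]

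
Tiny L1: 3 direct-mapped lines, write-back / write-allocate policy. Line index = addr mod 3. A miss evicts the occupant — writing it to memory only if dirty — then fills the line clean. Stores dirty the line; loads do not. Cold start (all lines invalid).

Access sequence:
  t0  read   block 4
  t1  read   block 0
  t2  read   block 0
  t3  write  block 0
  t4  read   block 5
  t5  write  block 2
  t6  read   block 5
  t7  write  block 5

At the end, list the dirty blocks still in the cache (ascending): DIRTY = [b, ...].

0: R B4 -> L1 miss  d=-]
1: R B0 -> L0 miss  d=-]
2: R B0 -> L0 hit  d=-]
3: W B0 -> L0 hit  d=D]
4: R B5 -> L2 miss  d=-]
5: W B2 -> L2 miss  d=D]
6: R B5 -> L2 miss wb->B2  d=-]
7: W B5 -> L2 hit  d=D]

DIRTY = [0, 5]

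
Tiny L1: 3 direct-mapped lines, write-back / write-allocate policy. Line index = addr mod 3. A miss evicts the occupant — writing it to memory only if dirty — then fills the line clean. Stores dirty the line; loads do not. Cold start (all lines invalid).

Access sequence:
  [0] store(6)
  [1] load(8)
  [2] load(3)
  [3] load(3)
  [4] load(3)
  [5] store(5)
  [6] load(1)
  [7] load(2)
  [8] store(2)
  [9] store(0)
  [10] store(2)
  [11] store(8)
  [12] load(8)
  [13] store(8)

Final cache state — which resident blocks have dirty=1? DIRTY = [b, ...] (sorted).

  0 | W B6 → L0 miss [D]
  1 | R B8 → L2 miss [-]
  2 | R B3 → L0 miss wb→B6 [-]
  3 | R B3 → L0 hit [-]
  4 | R B3 → L0 hit [-]
  5 | W B5 → L2 miss [D]
  6 | R B1 → L1 miss [-]
  7 | R B2 → L2 miss wb→B5 [-]
  8 | W B2 → L2 hit [D]
  9 | W B0 → L0 miss [D]
  10 | W B2 → L2 hit [D]
  11 | W B8 → L2 miss wb→B2 [D]
  12 | R B8 → L2 hit [D]
  13 | W B8 → L2 hit [D]

DIRTY = [0, 8]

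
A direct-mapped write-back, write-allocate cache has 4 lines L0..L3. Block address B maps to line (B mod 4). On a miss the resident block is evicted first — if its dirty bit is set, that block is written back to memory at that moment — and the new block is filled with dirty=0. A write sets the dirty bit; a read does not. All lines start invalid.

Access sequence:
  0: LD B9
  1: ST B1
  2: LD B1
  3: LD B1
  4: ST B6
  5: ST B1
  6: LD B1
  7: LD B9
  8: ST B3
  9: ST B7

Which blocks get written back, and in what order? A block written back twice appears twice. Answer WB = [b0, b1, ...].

0: R B9 → L1 miss [-]
1: W B1 → L1 miss [D]
2: R B1 → L1 hit [D]
3: R B1 → L1 hit [D]
4: W B6 → L2 miss [D]
5: W B1 → L1 hit [D]
6: R B1 → L1 hit [D]
7: R B9 → L1 miss wb→B1 [-]
8: W B3 → L3 miss [D]
9: W B7 → L3 miss wb→B3 [D]

WB = [1, 3]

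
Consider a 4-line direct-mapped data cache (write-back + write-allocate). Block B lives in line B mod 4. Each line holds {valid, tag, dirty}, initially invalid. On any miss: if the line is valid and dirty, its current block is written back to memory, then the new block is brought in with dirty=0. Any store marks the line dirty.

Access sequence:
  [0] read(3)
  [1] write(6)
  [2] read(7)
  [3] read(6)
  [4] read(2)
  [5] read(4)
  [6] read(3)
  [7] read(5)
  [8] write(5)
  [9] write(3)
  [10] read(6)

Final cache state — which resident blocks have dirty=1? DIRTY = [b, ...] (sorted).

DIRTY = [3, 5]

0: R B3 -> L3 miss  d=-]
1: W B6 -> L2 miss  d=D]
2: R B7 -> L3 miss  d=-]
3: R B6 -> L2 hit  d=D]
4: R B2 -> L2 miss wb->B6  d=-]
5: R B4 -> L0 miss  d=-]
6: R B3 -> L3 miss  d=-]
7: R B5 -> L1 miss  d=-]
8: W B5 -> L1 hit  d=D]
9: W B3 -> L3 hit  d=D]
10: R B6 -> L2 miss  d=-]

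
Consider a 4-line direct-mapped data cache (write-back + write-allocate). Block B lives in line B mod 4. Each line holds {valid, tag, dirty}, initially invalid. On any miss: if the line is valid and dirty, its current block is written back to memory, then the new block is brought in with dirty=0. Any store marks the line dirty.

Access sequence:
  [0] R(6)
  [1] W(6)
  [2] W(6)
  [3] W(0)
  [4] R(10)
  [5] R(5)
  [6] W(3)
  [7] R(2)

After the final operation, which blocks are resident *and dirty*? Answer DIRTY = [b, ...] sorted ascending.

DIRTY = [0, 3]

0: R B6 -> L2 miss  d=-]
1: W B6 -> L2 hit  d=D]
2: W B6 -> L2 hit  d=D]
3: W B0 -> L0 miss  d=D]
4: R B10 -> L2 miss wb->B6  d=-]
5: R B5 -> L1 miss  d=-]
6: W B3 -> L3 miss  d=D]
7: R B2 -> L2 miss  d=-]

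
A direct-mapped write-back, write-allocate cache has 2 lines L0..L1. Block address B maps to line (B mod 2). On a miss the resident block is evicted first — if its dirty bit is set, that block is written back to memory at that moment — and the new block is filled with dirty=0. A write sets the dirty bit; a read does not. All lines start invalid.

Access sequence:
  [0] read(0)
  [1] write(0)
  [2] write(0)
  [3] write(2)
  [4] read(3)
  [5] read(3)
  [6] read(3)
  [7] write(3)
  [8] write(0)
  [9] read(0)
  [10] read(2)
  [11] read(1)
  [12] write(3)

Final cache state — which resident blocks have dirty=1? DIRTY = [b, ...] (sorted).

DIRTY = [3]

0: R B0 -> L0 miss  d=-]
1: W B0 -> L0 hit  d=D]
2: W B0 -> L0 hit  d=D]
3: W B2 -> L0 miss wb->B0  d=D]
4: R B3 -> L1 miss  d=-]
5: R B3 -> L1 hit  d=-]
6: R B3 -> L1 hit  d=-]
7: W B3 -> L1 hit  d=D]
8: W B0 -> L0 miss wb->B2  d=D]
9: R B0 -> L0 hit  d=D]
10: R B2 -> L0 miss wb->B0  d=-]
11: R B1 -> L1 miss wb->B3  d=-]
12: W B3 -> L1 miss  d=D]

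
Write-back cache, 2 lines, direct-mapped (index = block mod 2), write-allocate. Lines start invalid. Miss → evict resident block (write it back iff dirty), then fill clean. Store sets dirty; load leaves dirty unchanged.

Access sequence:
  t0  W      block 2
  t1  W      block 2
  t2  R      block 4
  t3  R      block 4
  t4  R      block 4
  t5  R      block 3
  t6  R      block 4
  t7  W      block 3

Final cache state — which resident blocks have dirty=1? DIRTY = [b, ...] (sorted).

DIRTY = [3]

0: W B2 → L0 miss [D]
1: W B2 → L0 hit [D]
2: R B4 → L0 miss wb→B2 [-]
3: R B4 → L0 hit [-]
4: R B4 → L0 hit [-]
5: R B3 → L1 miss [-]
6: R B4 → L0 hit [-]
7: W B3 → L1 hit [D]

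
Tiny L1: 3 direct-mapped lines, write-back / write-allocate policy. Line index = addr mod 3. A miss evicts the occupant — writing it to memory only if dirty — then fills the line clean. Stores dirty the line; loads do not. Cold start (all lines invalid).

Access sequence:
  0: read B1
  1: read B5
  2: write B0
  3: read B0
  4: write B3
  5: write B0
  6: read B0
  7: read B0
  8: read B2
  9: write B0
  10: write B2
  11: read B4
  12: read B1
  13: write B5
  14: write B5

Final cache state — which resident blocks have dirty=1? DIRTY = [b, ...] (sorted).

0: R B1 → L1 miss [-]
1: R B5 → L2 miss [-]
2: W B0 → L0 miss [D]
3: R B0 → L0 hit [D]
4: W B3 → L0 miss wb→B0 [D]
5: W B0 → L0 miss wb→B3 [D]
6: R B0 → L0 hit [D]
7: R B0 → L0 hit [D]
8: R B2 → L2 miss [-]
9: W B0 → L0 hit [D]
10: W B2 → L2 hit [D]
11: R B4 → L1 miss [-]
12: R B1 → L1 miss [-]
13: W B5 → L2 miss wb→B2 [D]
14: W B5 → L2 hit [D]

DIRTY = [0, 5]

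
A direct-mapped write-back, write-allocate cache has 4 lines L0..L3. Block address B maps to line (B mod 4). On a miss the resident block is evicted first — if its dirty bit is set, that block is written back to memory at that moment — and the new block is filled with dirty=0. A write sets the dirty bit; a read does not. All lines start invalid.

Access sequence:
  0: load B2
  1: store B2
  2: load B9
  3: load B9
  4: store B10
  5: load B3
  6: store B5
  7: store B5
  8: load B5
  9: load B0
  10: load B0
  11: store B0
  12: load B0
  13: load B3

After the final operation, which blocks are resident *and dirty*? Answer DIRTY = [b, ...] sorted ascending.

0: R B2 -> L2 miss  d=-]
1: W B2 -> L2 hit  d=D]
2: R B9 -> L1 miss  d=-]
3: R B9 -> L1 hit  d=-]
4: W B10 -> L2 miss wb->B2  d=D]
5: R B3 -> L3 miss  d=-]
6: W B5 -> L1 miss  d=D]
7: W B5 -> L1 hit  d=D]
8: R B5 -> L1 hit  d=D]
9: R B0 -> L0 miss  d=-]
10: R B0 -> L0 hit  d=-]
11: W B0 -> L0 hit  d=D]
12: R B0 -> L0 hit  d=D]
13: R B3 -> L3 hit  d=-]

DIRTY = [0, 5, 10]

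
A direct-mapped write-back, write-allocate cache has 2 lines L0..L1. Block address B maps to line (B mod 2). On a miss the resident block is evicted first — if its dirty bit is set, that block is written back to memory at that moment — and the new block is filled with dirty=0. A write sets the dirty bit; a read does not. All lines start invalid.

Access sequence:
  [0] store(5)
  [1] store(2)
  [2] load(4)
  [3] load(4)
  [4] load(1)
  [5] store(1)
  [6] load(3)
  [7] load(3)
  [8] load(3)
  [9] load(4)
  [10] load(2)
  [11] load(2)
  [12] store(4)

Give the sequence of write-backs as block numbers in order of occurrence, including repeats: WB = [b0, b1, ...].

0: W B5 -> L1 miss  d=D]
1: W B2 -> L0 miss  d=D]
2: R B4 -> L0 miss wb->B2  d=-]
3: R B4 -> L0 hit  d=-]
4: R B1 -> L1 miss wb->B5  d=-]
5: W B1 -> L1 hit  d=D]
6: R B3 -> L1 miss wb->B1  d=-]
7: R B3 -> L1 hit  d=-]
8: R B3 -> L1 hit  d=-]
9: R B4 -> L0 hit  d=-]
10: R B2 -> L0 miss  d=-]
11: R B2 -> L0 hit  d=-]
12: W B4 -> L0 miss  d=D]

WB = [2, 5, 1]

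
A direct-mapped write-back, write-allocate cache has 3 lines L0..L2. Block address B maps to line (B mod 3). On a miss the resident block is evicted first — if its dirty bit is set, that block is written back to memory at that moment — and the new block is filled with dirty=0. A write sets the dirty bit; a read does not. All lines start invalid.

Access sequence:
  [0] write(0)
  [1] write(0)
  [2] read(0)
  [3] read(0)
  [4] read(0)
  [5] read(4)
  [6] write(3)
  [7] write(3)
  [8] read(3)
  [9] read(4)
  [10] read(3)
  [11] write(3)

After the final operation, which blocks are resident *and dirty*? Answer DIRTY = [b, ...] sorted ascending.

0: W B0 → L0 miss [D]
1: W B0 → L0 hit [D]
2: R B0 → L0 hit [D]
3: R B0 → L0 hit [D]
4: R B0 → L0 hit [D]
5: R B4 → L1 miss [-]
6: W B3 → L0 miss wb→B0 [D]
7: W B3 → L0 hit [D]
8: R B3 → L0 hit [D]
9: R B4 → L1 hit [-]
10: R B3 → L0 hit [D]
11: W B3 → L0 hit [D]

DIRTY = [3]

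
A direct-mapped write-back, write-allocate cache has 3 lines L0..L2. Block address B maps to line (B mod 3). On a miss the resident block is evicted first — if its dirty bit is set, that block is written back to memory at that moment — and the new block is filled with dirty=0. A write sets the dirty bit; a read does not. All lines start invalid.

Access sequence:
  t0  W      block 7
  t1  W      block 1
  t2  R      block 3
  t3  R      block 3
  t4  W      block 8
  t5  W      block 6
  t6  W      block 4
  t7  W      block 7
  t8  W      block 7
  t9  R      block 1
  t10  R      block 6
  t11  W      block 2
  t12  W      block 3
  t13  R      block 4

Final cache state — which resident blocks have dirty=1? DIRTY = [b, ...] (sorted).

0: W B7 -> L1 miss  d=D]
1: W B1 -> L1 miss wb->B7  d=D]
2: R B3 -> L0 miss  d=-]
3: R B3 -> L0 hit  d=-]
4: W B8 -> L2 miss  d=D]
5: W B6 -> L0 miss  d=D]
6: W B4 -> L1 miss wb->B1  d=D]
7: W B7 -> L1 miss wb->B4  d=D]
8: W B7 -> L1 hit  d=D]
9: R B1 -> L1 miss wb->B7  d=-]
10: R B6 -> L0 hit  d=D]
11: W B2 -> L2 miss wb->B8  d=D]
12: W B3 -> L0 miss wb->B6  d=D]
13: R B4 -> L1 miss  d=-]

DIRTY = [2, 3]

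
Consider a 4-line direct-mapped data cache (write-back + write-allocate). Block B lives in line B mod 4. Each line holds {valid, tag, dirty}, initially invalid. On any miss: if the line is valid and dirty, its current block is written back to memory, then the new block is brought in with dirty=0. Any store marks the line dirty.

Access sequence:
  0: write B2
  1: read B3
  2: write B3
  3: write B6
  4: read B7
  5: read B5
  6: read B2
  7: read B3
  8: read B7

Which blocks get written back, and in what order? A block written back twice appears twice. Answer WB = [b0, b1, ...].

WB = [2, 3, 6]

  0 | W B2 → L2 miss [D]
  1 | R B3 → L3 miss [-]
  2 | W B3 → L3 hit [D]
  3 | W B6 → L2 miss wb→B2 [D]
  4 | R B7 → L3 miss wb→B3 [-]
  5 | R B5 → L1 miss [-]
  6 | R B2 → L2 miss wb→B6 [-]
  7 | R B3 → L3 miss [-]
  8 | R B7 → L3 miss [-]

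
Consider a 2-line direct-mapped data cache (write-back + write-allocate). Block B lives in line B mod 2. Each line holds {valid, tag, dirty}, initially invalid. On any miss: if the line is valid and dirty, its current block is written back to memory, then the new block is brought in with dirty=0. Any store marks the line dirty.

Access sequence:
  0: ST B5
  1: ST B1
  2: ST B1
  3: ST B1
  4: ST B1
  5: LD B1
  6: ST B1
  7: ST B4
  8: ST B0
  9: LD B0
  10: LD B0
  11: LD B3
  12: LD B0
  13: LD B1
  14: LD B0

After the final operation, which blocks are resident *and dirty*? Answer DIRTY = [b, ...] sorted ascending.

  0 | W B5 → L1 miss [D]
  1 | W B1 → L1 miss wb→B5 [D]
  2 | W B1 → L1 hit [D]
  3 | W B1 → L1 hit [D]
  4 | W B1 → L1 hit [D]
  5 | R B1 → L1 hit [D]
  6 | W B1 → L1 hit [D]
  7 | W B4 → L0 miss [D]
  8 | W B0 → L0 miss wb→B4 [D]
  9 | R B0 → L0 hit [D]
  10 | R B0 → L0 hit [D]
  11 | R B3 → L1 miss wb→B1 [-]
  12 | R B0 → L0 hit [D]
  13 | R B1 → L1 miss [-]
  14 | R B0 → L0 hit [D]

DIRTY = [0]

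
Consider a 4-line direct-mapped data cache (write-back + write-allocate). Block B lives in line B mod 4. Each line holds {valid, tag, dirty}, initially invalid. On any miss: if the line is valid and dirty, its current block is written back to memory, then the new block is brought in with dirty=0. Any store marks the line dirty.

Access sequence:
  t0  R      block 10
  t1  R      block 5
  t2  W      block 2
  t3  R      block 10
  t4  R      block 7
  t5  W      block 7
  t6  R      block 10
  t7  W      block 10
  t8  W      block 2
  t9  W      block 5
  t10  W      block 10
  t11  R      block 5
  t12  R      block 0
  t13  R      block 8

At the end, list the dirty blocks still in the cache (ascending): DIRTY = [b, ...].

DIRTY = [5, 7, 10]

0: R B10 -> L2 miss  d=-]
1: R B5 -> L1 miss  d=-]
2: W B2 -> L2 miss  d=D]
3: R B10 -> L2 miss wb->B2  d=-]
4: R B7 -> L3 miss  d=-]
5: W B7 -> L3 hit  d=D]
6: R B10 -> L2 hit  d=-]
7: W B10 -> L2 hit  d=D]
8: W B2 -> L2 miss wb->B10  d=D]
9: W B5 -> L1 hit  d=D]
10: W B10 -> L2 miss wb->B2  d=D]
11: R B5 -> L1 hit  d=D]
12: R B0 -> L0 miss  d=-]
13: R B8 -> L0 miss  d=-]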